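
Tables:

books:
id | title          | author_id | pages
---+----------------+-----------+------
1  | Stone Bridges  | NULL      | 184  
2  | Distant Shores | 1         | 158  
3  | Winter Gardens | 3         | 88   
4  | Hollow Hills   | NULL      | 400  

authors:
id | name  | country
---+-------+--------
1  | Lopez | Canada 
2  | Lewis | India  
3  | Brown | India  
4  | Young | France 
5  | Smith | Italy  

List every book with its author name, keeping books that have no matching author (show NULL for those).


LEFT JOIN keeps every row from books (the left table); where author_id has no match in authors, the author columns become NULL. Walk through each book:
  - book 1 (Stone Bridges): author_id=NULL, no match -> kept with NULL
  - book 2 (Distant Shores): author_id=1 -> matches Lopez
  - book 3 (Winter Gardens): author_id=3 -> matches Brown
  - book 4 (Hollow Hills): author_id=NULL, no match -> kept with NULL
All 4 rows appear; 2 have NULL author.

SQL:
SELECT a.title, b.name AS author
FROM books a
LEFT JOIN authors b ON a.author_id = b.id

Result:
title          | author
---------------+-------
Stone Bridges  | NULL  
Distant Shores | Lopez 
Winter Gardens | Brown 
Hollow Hills   | NULL  


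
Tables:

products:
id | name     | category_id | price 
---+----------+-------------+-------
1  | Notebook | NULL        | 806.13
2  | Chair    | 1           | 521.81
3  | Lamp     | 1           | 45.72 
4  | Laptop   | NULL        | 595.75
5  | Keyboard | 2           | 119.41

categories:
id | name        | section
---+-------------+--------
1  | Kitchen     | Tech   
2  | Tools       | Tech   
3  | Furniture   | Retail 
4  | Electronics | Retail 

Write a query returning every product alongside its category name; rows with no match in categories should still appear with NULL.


LEFT JOIN keeps every row from products (the left table); where category_id has no match in categories, the category columns become NULL. Walk through each product:
  - product 1 (Notebook): category_id=NULL, no match -> kept with NULL
  - product 2 (Chair): category_id=1 -> matches Kitchen
  - product 3 (Lamp): category_id=1 -> matches Kitchen
  - product 4 (Laptop): category_id=NULL, no match -> kept with NULL
  - product 5 (Keyboard): category_id=2 -> matches Tools
All 5 rows appear; 2 have NULL category.

SQL:
SELECT a.name, b.name AS category
FROM products a
LEFT JOIN categories b ON a.category_id = b.id

Result:
name     | category
---------+---------
Notebook | NULL    
Chair    | Kitchen 
Lamp     | Kitchen 
Laptop   | NULL    
Keyboard | Tools   


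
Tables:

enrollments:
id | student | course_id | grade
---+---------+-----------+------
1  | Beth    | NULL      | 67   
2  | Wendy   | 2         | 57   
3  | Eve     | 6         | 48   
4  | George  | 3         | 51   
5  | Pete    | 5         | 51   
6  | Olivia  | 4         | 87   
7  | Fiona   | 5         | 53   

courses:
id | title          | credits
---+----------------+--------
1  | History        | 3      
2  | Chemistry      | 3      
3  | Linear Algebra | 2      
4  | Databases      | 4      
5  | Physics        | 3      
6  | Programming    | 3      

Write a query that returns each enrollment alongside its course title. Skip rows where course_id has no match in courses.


INNER JOIN keeps only enrollments rows whose course_id matches an id in courses. Walk through each enrollment:
  - enrollment 1 (Beth): course_id=NULL, no match -> dropped
  - enrollment 2 (Wendy): course_id=2 -> matches Chemistry
  - enrollment 3 (Eve): course_id=6 -> matches Programming
  - enrollment 4 (George): course_id=3 -> matches Linear Algebra
  - enrollment 5 (Pete): course_id=5 -> matches Physics
  - enrollment 6 (Olivia): course_id=4 -> matches Databases
  - enrollment 7 (Fiona): course_id=5 -> matches Physics
So 1 of 7 rows is dropped.

SQL:
SELECT a.student, b.title AS course
FROM enrollments a
INNER JOIN courses b ON a.course_id = b.id

Result:
student | course        
--------+---------------
Wendy   | Chemistry     
Eve     | Programming   
George  | Linear Algebra
Pete    | Physics       
Olivia  | Databases     
Fiona   | Physics       


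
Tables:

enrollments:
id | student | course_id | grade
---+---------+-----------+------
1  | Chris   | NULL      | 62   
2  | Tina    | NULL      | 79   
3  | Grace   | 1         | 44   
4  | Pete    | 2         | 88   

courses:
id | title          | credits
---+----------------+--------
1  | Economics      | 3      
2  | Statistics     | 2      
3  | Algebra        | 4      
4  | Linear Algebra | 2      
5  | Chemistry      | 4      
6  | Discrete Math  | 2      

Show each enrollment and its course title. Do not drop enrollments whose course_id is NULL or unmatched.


LEFT JOIN keeps every row from enrollments (the left table); where course_id has no match in courses, the course columns become NULL. Walk through each enrollment:
  - enrollment 1 (Chris): course_id=NULL, no match -> kept with NULL
  - enrollment 2 (Tina): course_id=NULL, no match -> kept with NULL
  - enrollment 3 (Grace): course_id=1 -> matches Economics
  - enrollment 4 (Pete): course_id=2 -> matches Statistics
All 4 rows appear; 2 have NULL course.

SQL:
SELECT a.student, b.title AS course
FROM enrollments a
LEFT JOIN courses b ON a.course_id = b.id

Result:
student | course    
--------+-----------
Chris   | NULL      
Tina    | NULL      
Grace   | Economics 
Pete    | Statistics


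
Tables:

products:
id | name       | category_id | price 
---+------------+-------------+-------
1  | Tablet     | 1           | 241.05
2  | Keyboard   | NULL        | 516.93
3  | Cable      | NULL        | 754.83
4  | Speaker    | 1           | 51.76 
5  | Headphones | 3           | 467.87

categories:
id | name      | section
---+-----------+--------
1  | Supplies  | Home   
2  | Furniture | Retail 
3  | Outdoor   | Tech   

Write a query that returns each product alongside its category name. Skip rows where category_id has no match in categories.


INNER JOIN keeps only products rows whose category_id matches an id in categories. Walk through each product:
  - product 1 (Tablet): category_id=1 -> matches Supplies
  - product 2 (Keyboard): category_id=NULL, no match -> dropped
  - product 3 (Cable): category_id=NULL, no match -> dropped
  - product 4 (Speaker): category_id=1 -> matches Supplies
  - product 5 (Headphones): category_id=3 -> matches Outdoor
So 2 of 5 rows are dropped.

SQL:
SELECT a.name, b.name AS category
FROM products a
INNER JOIN categories b ON a.category_id = b.id

Result:
name       | category
-----------+---------
Tablet     | Supplies
Speaker    | Supplies
Headphones | Outdoor 


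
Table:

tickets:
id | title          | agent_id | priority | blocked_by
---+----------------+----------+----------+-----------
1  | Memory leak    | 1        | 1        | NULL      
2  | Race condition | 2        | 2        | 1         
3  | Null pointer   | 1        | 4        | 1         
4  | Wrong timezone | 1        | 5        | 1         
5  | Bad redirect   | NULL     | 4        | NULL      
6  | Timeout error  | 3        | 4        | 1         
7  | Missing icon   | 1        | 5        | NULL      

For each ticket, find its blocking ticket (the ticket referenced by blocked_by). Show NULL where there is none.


This is a self-join: tickets is joined to a second copy of itself, matching each row's blocked_by to another row's id. Use LEFT JOIN so rows with blocked_by=NULL are kept.
  - ticket 1 (Memory leak): blocked_by=NULL -> NULL
  - ticket 2 (Race condition): blocked_by=1 -> Memory leak
  - ticket 3 (Null pointer): blocked_by=1 -> Memory leak
  - ticket 4 (Wrong timezone): blocked_by=1 -> Memory leak
  - ticket 5 (Bad redirect): blocked_by=NULL -> NULL
  - ticket 6 (Timeout error): blocked_by=1 -> Memory leak
  - ticket 7 (Missing icon): blocked_by=NULL -> NULL

SQL:
SELECT a.title AS item, b.title AS blocked_by
FROM tickets a
LEFT JOIN tickets b ON a.blocked_by = b.id

Result:
item           | blocked_by 
---------------+------------
Memory leak    | NULL       
Race condition | Memory leak
Null pointer   | Memory leak
Wrong timezone | Memory leak
Bad redirect   | NULL       
Timeout error  | Memory leak
Missing icon   | NULL       


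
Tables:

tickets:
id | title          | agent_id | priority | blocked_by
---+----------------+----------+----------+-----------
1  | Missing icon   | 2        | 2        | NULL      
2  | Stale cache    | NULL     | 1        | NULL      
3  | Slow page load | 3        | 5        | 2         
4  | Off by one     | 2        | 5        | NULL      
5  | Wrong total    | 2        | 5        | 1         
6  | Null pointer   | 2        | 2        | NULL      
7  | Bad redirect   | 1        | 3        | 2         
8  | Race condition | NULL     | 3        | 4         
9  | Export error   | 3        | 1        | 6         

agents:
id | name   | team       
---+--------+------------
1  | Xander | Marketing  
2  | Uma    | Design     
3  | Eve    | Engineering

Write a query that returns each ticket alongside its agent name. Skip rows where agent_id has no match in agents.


INNER JOIN keeps only tickets rows whose agent_id matches an id in agents. Walk through each ticket:
  - ticket 1 (Missing icon): agent_id=2 -> matches Uma
  - ticket 2 (Stale cache): agent_id=NULL, no match -> dropped
  - ticket 3 (Slow page load): agent_id=3 -> matches Eve
  - ticket 4 (Off by one): agent_id=2 -> matches Uma
  - ticket 5 (Wrong total): agent_id=2 -> matches Uma
  - ticket 6 (Null pointer): agent_id=2 -> matches Uma
  - ticket 7 (Bad redirect): agent_id=1 -> matches Xander
  - ticket 8 (Race condition): agent_id=NULL, no match -> dropped
  - ticket 9 (Export error): agent_id=3 -> matches Eve
So 2 of 9 rows are dropped.

SQL:
SELECT a.title, b.name AS agent
FROM tickets a
INNER JOIN agents b ON a.agent_id = b.id

Result:
title          | agent 
---------------+-------
Missing icon   | Uma   
Slow page load | Eve   
Off by one     | Uma   
Wrong total    | Uma   
Null pointer   | Uma   
Bad redirect   | Xander
Export error   | Eve   


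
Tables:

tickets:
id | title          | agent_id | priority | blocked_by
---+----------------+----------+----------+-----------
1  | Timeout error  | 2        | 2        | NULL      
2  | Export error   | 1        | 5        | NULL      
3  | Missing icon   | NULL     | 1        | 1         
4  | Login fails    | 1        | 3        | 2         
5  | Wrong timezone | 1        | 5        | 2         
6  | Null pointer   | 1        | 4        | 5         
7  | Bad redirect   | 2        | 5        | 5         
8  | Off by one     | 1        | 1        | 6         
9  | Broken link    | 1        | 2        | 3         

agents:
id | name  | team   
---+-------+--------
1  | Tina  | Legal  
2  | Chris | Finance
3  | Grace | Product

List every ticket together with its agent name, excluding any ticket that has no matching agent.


INNER JOIN keeps only tickets rows whose agent_id matches an id in agents. Walk through each ticket:
  - ticket 1 (Timeout error): agent_id=2 -> matches Chris
  - ticket 2 (Export error): agent_id=1 -> matches Tina
  - ticket 3 (Missing icon): agent_id=NULL, no match -> dropped
  - ticket 4 (Login fails): agent_id=1 -> matches Tina
  - ticket 5 (Wrong timezone): agent_id=1 -> matches Tina
  - ticket 6 (Null pointer): agent_id=1 -> matches Tina
  - ticket 7 (Bad redirect): agent_id=2 -> matches Chris
  - ticket 8 (Off by one): agent_id=1 -> matches Tina
  - ticket 9 (Broken link): agent_id=1 -> matches Tina
So 1 of 9 rows is dropped.

SQL:
SELECT a.title, b.name AS agent
FROM tickets a
INNER JOIN agents b ON a.agent_id = b.id

Result:
title          | agent
---------------+------
Timeout error  | Chris
Export error   | Tina 
Login fails    | Tina 
Wrong timezone | Tina 
Null pointer   | Tina 
Bad redirect   | Chris
Off by one     | Tina 
Broken link    | Tina 


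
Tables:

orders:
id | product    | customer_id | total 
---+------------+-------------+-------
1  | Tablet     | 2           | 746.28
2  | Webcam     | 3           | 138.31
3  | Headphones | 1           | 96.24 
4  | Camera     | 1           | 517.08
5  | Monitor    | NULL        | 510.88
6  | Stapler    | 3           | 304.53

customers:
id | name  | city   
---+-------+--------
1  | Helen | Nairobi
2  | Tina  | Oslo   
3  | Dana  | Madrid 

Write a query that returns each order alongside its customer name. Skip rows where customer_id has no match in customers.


INNER JOIN keeps only orders rows whose customer_id matches an id in customers. Walk through each order:
  - order 1 (Tablet): customer_id=2 -> matches Tina
  - order 2 (Webcam): customer_id=3 -> matches Dana
  - order 3 (Headphones): customer_id=1 -> matches Helen
  - order 4 (Camera): customer_id=1 -> matches Helen
  - order 5 (Monitor): customer_id=NULL, no match -> dropped
  - order 6 (Stapler): customer_id=3 -> matches Dana
So 1 of 6 rows is dropped.

SQL:
SELECT a.product, b.name AS customer
FROM orders a
INNER JOIN customers b ON a.customer_id = b.id

Result:
product    | customer
-----------+---------
Tablet     | Tina    
Webcam     | Dana    
Headphones | Helen   
Camera     | Helen   
Stapler    | Dana    


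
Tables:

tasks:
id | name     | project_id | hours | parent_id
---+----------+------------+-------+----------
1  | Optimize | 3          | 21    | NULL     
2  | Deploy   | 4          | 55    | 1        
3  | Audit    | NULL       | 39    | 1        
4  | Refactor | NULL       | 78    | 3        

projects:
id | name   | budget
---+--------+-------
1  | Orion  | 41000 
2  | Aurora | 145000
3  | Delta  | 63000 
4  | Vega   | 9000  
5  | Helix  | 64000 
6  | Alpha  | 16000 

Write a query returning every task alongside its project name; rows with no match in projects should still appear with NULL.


LEFT JOIN keeps every row from tasks (the left table); where project_id has no match in projects, the project columns become NULL. Walk through each task:
  - task 1 (Optimize): project_id=3 -> matches Delta
  - task 2 (Deploy): project_id=4 -> matches Vega
  - task 3 (Audit): project_id=NULL, no match -> kept with NULL
  - task 4 (Refactor): project_id=NULL, no match -> kept with NULL
All 4 rows appear; 2 have NULL project.

SQL:
SELECT a.name, b.name AS project
FROM tasks a
LEFT JOIN projects b ON a.project_id = b.id

Result:
name     | project
---------+--------
Optimize | Delta  
Deploy   | Vega   
Audit    | NULL   
Refactor | NULL   


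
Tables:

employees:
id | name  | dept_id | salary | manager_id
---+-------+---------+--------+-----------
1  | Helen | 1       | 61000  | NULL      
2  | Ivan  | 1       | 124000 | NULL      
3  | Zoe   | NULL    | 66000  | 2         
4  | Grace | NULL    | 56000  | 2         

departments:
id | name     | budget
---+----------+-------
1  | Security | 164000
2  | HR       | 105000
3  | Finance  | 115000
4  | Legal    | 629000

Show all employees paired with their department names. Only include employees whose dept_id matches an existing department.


INNER JOIN keeps only employees rows whose dept_id matches an id in departments. Walk through each employee:
  - employee 1 (Helen): dept_id=1 -> matches Security
  - employee 2 (Ivan): dept_id=1 -> matches Security
  - employee 3 (Zoe): dept_id=NULL, no match -> dropped
  - employee 4 (Grace): dept_id=NULL, no match -> dropped
So 2 of 4 rows are dropped.

SQL:
SELECT a.name, b.name AS department
FROM employees a
INNER JOIN departments b ON a.dept_id = b.id

Result:
name  | department
------+-----------
Helen | Security  
Ivan  | Security  


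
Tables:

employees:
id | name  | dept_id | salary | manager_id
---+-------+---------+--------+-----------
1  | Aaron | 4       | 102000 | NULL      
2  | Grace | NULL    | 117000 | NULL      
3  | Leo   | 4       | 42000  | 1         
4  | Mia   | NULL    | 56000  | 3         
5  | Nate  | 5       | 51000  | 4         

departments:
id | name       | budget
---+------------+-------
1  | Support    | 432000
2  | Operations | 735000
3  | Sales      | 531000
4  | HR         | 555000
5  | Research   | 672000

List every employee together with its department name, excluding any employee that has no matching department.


INNER JOIN keeps only employees rows whose dept_id matches an id in departments. Walk through each employee:
  - employee 1 (Aaron): dept_id=4 -> matches HR
  - employee 2 (Grace): dept_id=NULL, no match -> dropped
  - employee 3 (Leo): dept_id=4 -> matches HR
  - employee 4 (Mia): dept_id=NULL, no match -> dropped
  - employee 5 (Nate): dept_id=5 -> matches Research
So 2 of 5 rows are dropped.

SQL:
SELECT a.name, b.name AS department
FROM employees a
INNER JOIN departments b ON a.dept_id = b.id

Result:
name  | department
------+-----------
Aaron | HR        
Leo   | HR        
Nate  | Research  


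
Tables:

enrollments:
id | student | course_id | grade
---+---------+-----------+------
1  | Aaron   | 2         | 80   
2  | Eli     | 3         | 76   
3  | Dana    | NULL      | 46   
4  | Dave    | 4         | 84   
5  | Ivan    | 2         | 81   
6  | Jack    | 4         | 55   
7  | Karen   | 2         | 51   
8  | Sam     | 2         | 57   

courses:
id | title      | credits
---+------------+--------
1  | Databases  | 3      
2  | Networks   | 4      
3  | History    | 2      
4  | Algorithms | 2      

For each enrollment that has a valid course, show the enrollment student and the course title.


INNER JOIN keeps only enrollments rows whose course_id matches an id in courses. Walk through each enrollment:
  - enrollment 1 (Aaron): course_id=2 -> matches Networks
  - enrollment 2 (Eli): course_id=3 -> matches History
  - enrollment 3 (Dana): course_id=NULL, no match -> dropped
  - enrollment 4 (Dave): course_id=4 -> matches Algorithms
  - enrollment 5 (Ivan): course_id=2 -> matches Networks
  - enrollment 6 (Jack): course_id=4 -> matches Algorithms
  - enrollment 7 (Karen): course_id=2 -> matches Networks
  - enrollment 8 (Sam): course_id=2 -> matches Networks
So 1 of 8 rows is dropped.

SQL:
SELECT a.student, b.title AS course
FROM enrollments a
INNER JOIN courses b ON a.course_id = b.id

Result:
student | course    
--------+-----------
Aaron   | Networks  
Eli     | History   
Dave    | Algorithms
Ivan    | Networks  
Jack    | Algorithms
Karen   | Networks  
Sam     | Networks  


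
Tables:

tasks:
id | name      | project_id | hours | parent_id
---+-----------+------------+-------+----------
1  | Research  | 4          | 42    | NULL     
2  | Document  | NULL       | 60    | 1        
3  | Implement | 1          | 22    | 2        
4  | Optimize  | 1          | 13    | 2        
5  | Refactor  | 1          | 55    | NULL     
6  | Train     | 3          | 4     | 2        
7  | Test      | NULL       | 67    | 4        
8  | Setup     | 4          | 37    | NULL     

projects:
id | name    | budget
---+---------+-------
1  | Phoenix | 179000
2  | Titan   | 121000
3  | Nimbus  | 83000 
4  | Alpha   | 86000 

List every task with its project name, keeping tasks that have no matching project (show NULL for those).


LEFT JOIN keeps every row from tasks (the left table); where project_id has no match in projects, the project columns become NULL. Walk through each task:
  - task 1 (Research): project_id=4 -> matches Alpha
  - task 2 (Document): project_id=NULL, no match -> kept with NULL
  - task 3 (Implement): project_id=1 -> matches Phoenix
  - task 4 (Optimize): project_id=1 -> matches Phoenix
  - task 5 (Refactor): project_id=1 -> matches Phoenix
  - task 6 (Train): project_id=3 -> matches Nimbus
  - task 7 (Test): project_id=NULL, no match -> kept with NULL
  - task 8 (Setup): project_id=4 -> matches Alpha
All 8 rows appear; 2 have NULL project.

SQL:
SELECT a.name, b.name AS project
FROM tasks a
LEFT JOIN projects b ON a.project_id = b.id

Result:
name      | project
----------+--------
Research  | Alpha  
Document  | NULL   
Implement | Phoenix
Optimize  | Phoenix
Refactor  | Phoenix
Train     | Nimbus 
Test      | NULL   
Setup     | Alpha  


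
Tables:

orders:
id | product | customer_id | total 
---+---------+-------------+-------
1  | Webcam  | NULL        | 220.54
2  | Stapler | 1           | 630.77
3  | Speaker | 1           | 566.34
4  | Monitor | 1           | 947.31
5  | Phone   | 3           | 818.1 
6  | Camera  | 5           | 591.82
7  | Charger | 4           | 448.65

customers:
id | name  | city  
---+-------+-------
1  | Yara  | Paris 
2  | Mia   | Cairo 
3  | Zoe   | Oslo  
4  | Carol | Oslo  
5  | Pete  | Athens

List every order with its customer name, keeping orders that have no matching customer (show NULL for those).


LEFT JOIN keeps every row from orders (the left table); where customer_id has no match in customers, the customer columns become NULL. Walk through each order:
  - order 1 (Webcam): customer_id=NULL, no match -> kept with NULL
  - order 2 (Stapler): customer_id=1 -> matches Yara
  - order 3 (Speaker): customer_id=1 -> matches Yara
  - order 4 (Monitor): customer_id=1 -> matches Yara
  - order 5 (Phone): customer_id=3 -> matches Zoe
  - order 6 (Camera): customer_id=5 -> matches Pete
  - order 7 (Charger): customer_id=4 -> matches Carol
All 7 rows appear; 1 has NULL customer.

SQL:
SELECT a.product, b.name AS customer
FROM orders a
LEFT JOIN customers b ON a.customer_id = b.id

Result:
product | customer
--------+---------
Webcam  | NULL    
Stapler | Yara    
Speaker | Yara    
Monitor | Yara    
Phone   | Zoe     
Camera  | Pete    
Charger | Carol   


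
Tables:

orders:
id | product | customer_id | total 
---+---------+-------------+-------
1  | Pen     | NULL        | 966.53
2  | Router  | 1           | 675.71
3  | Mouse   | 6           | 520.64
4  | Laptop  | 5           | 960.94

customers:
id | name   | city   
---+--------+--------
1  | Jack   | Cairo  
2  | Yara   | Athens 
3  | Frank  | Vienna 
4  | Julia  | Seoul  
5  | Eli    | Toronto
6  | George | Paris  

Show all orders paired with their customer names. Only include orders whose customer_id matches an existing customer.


INNER JOIN keeps only orders rows whose customer_id matches an id in customers. Walk through each order:
  - order 1 (Pen): customer_id=NULL, no match -> dropped
  - order 2 (Router): customer_id=1 -> matches Jack
  - order 3 (Mouse): customer_id=6 -> matches George
  - order 4 (Laptop): customer_id=5 -> matches Eli
So 1 of 4 rows is dropped.

SQL:
SELECT a.product, b.name AS customer
FROM orders a
INNER JOIN customers b ON a.customer_id = b.id

Result:
product | customer
--------+---------
Router  | Jack    
Mouse   | George  
Laptop  | Eli     


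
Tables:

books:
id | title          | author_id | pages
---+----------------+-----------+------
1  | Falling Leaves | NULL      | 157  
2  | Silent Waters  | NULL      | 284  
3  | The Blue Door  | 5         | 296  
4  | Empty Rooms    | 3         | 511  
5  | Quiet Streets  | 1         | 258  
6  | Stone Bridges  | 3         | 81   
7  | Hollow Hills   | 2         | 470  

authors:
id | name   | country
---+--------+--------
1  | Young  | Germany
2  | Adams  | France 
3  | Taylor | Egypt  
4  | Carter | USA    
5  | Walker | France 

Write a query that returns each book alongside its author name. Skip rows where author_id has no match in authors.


INNER JOIN keeps only books rows whose author_id matches an id in authors. Walk through each book:
  - book 1 (Falling Leaves): author_id=NULL, no match -> dropped
  - book 2 (Silent Waters): author_id=NULL, no match -> dropped
  - book 3 (The Blue Door): author_id=5 -> matches Walker
  - book 4 (Empty Rooms): author_id=3 -> matches Taylor
  - book 5 (Quiet Streets): author_id=1 -> matches Young
  - book 6 (Stone Bridges): author_id=3 -> matches Taylor
  - book 7 (Hollow Hills): author_id=2 -> matches Adams
So 2 of 7 rows are dropped.

SQL:
SELECT a.title, b.name AS author
FROM books a
INNER JOIN authors b ON a.author_id = b.id

Result:
title         | author
--------------+-------
The Blue Door | Walker
Empty Rooms   | Taylor
Quiet Streets | Young 
Stone Bridges | Taylor
Hollow Hills  | Adams 


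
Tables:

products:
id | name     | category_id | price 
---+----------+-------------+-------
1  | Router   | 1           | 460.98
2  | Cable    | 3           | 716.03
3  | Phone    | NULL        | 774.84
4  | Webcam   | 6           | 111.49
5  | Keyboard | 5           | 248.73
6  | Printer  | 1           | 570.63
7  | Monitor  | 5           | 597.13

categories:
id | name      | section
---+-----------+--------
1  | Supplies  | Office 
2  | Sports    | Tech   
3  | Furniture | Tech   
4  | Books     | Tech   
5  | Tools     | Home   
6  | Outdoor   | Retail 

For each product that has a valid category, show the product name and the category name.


INNER JOIN keeps only products rows whose category_id matches an id in categories. Walk through each product:
  - product 1 (Router): category_id=1 -> matches Supplies
  - product 2 (Cable): category_id=3 -> matches Furniture
  - product 3 (Phone): category_id=NULL, no match -> dropped
  - product 4 (Webcam): category_id=6 -> matches Outdoor
  - product 5 (Keyboard): category_id=5 -> matches Tools
  - product 6 (Printer): category_id=1 -> matches Supplies
  - product 7 (Monitor): category_id=5 -> matches Tools
So 1 of 7 rows is dropped.

SQL:
SELECT a.name, b.name AS category
FROM products a
INNER JOIN categories b ON a.category_id = b.id

Result:
name     | category 
---------+----------
Router   | Supplies 
Cable    | Furniture
Webcam   | Outdoor  
Keyboard | Tools    
Printer  | Supplies 
Monitor  | Tools    


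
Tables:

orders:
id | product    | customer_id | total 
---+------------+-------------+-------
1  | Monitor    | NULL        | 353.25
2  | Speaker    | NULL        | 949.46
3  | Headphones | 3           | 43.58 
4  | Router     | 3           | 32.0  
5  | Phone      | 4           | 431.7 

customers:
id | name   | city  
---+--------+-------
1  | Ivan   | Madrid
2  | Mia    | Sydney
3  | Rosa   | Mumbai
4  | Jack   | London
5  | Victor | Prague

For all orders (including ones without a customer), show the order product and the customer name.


LEFT JOIN keeps every row from orders (the left table); where customer_id has no match in customers, the customer columns become NULL. Walk through each order:
  - order 1 (Monitor): customer_id=NULL, no match -> kept with NULL
  - order 2 (Speaker): customer_id=NULL, no match -> kept with NULL
  - order 3 (Headphones): customer_id=3 -> matches Rosa
  - order 4 (Router): customer_id=3 -> matches Rosa
  - order 5 (Phone): customer_id=4 -> matches Jack
All 5 rows appear; 2 have NULL customer.

SQL:
SELECT a.product, b.name AS customer
FROM orders a
LEFT JOIN customers b ON a.customer_id = b.id

Result:
product    | customer
-----------+---------
Monitor    | NULL    
Speaker    | NULL    
Headphones | Rosa    
Router     | Rosa    
Phone      | Jack    


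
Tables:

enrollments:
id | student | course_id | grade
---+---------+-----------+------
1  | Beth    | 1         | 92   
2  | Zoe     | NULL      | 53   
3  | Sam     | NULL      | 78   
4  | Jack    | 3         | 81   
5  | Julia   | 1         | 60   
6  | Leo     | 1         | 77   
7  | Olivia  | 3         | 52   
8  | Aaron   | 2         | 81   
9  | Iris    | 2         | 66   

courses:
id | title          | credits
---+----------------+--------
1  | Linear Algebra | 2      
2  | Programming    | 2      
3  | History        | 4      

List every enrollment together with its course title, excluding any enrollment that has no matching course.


INNER JOIN keeps only enrollments rows whose course_id matches an id in courses. Walk through each enrollment:
  - enrollment 1 (Beth): course_id=1 -> matches Linear Algebra
  - enrollment 2 (Zoe): course_id=NULL, no match -> dropped
  - enrollment 3 (Sam): course_id=NULL, no match -> dropped
  - enrollment 4 (Jack): course_id=3 -> matches History
  - enrollment 5 (Julia): course_id=1 -> matches Linear Algebra
  - enrollment 6 (Leo): course_id=1 -> matches Linear Algebra
  - enrollment 7 (Olivia): course_id=3 -> matches History
  - enrollment 8 (Aaron): course_id=2 -> matches Programming
  - enrollment 9 (Iris): course_id=2 -> matches Programming
So 2 of 9 rows are dropped.

SQL:
SELECT a.student, b.title AS course
FROM enrollments a
INNER JOIN courses b ON a.course_id = b.id

Result:
student | course        
--------+---------------
Beth    | Linear Algebra
Jack    | History       
Julia   | Linear Algebra
Leo     | Linear Algebra
Olivia  | History       
Aaron   | Programming   
Iris    | Programming   


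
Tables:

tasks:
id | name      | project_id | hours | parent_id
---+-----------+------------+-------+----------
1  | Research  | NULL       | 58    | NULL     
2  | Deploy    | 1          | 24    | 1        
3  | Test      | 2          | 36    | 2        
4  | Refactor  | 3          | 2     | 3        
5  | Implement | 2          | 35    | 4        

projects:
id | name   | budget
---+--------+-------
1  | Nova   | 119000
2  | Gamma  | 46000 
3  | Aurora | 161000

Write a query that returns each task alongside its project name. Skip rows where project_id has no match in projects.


INNER JOIN keeps only tasks rows whose project_id matches an id in projects. Walk through each task:
  - task 1 (Research): project_id=NULL, no match -> dropped
  - task 2 (Deploy): project_id=1 -> matches Nova
  - task 3 (Test): project_id=2 -> matches Gamma
  - task 4 (Refactor): project_id=3 -> matches Aurora
  - task 5 (Implement): project_id=2 -> matches Gamma
So 1 of 5 rows is dropped.

SQL:
SELECT a.name, b.name AS project
FROM tasks a
INNER JOIN projects b ON a.project_id = b.id

Result:
name      | project
----------+--------
Deploy    | Nova   
Test      | Gamma  
Refactor  | Aurora 
Implement | Gamma  


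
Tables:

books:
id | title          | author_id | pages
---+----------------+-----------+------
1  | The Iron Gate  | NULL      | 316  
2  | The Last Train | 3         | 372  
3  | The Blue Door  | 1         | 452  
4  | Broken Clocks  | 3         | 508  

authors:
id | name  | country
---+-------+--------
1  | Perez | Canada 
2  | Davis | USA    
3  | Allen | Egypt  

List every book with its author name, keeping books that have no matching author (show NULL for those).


LEFT JOIN keeps every row from books (the left table); where author_id has no match in authors, the author columns become NULL. Walk through each book:
  - book 1 (The Iron Gate): author_id=NULL, no match -> kept with NULL
  - book 2 (The Last Train): author_id=3 -> matches Allen
  - book 3 (The Blue Door): author_id=1 -> matches Perez
  - book 4 (Broken Clocks): author_id=3 -> matches Allen
All 4 rows appear; 1 has NULL author.

SQL:
SELECT a.title, b.name AS author
FROM books a
LEFT JOIN authors b ON a.author_id = b.id

Result:
title          | author
---------------+-------
The Iron Gate  | NULL  
The Last Train | Allen 
The Blue Door  | Perez 
Broken Clocks  | Allen 


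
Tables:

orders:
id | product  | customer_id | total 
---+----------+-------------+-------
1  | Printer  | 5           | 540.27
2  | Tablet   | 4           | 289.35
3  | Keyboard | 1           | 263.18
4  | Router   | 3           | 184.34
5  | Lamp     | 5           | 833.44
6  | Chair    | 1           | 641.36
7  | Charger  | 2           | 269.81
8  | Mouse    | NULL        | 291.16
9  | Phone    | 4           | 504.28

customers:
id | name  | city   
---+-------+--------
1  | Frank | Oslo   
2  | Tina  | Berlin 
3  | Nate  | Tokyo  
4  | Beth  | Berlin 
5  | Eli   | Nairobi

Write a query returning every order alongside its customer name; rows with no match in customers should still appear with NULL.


LEFT JOIN keeps every row from orders (the left table); where customer_id has no match in customers, the customer columns become NULL. Walk through each order:
  - order 1 (Printer): customer_id=5 -> matches Eli
  - order 2 (Tablet): customer_id=4 -> matches Beth
  - order 3 (Keyboard): customer_id=1 -> matches Frank
  - order 4 (Router): customer_id=3 -> matches Nate
  - order 5 (Lamp): customer_id=5 -> matches Eli
  - order 6 (Chair): customer_id=1 -> matches Frank
  - order 7 (Charger): customer_id=2 -> matches Tina
  - order 8 (Mouse): customer_id=NULL, no match -> kept with NULL
  - order 9 (Phone): customer_id=4 -> matches Beth
All 9 rows appear; 1 has NULL customer.

SQL:
SELECT a.product, b.name AS customer
FROM orders a
LEFT JOIN customers b ON a.customer_id = b.id

Result:
product  | customer
---------+---------
Printer  | Eli     
Tablet   | Beth    
Keyboard | Frank   
Router   | Nate    
Lamp     | Eli     
Chair    | Frank   
Charger  | Tina    
Mouse    | NULL    
Phone    | Beth    


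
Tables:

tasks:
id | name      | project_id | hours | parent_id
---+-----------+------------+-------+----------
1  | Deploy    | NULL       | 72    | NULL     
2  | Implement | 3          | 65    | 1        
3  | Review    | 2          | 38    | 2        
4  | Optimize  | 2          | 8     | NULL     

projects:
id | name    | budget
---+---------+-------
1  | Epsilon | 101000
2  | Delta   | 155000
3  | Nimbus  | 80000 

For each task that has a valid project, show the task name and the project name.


INNER JOIN keeps only tasks rows whose project_id matches an id in projects. Walk through each task:
  - task 1 (Deploy): project_id=NULL, no match -> dropped
  - task 2 (Implement): project_id=3 -> matches Nimbus
  - task 3 (Review): project_id=2 -> matches Delta
  - task 4 (Optimize): project_id=2 -> matches Delta
So 1 of 4 rows is dropped.

SQL:
SELECT a.name, b.name AS project
FROM tasks a
INNER JOIN projects b ON a.project_id = b.id

Result:
name      | project
----------+--------
Implement | Nimbus 
Review    | Delta  
Optimize  | Delta  


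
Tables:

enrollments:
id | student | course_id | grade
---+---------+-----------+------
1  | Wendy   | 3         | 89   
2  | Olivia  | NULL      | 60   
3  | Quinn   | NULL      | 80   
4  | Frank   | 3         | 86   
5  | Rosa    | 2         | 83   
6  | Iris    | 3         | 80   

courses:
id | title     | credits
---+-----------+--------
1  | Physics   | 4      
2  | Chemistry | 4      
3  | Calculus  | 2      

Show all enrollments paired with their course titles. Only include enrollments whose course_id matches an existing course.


INNER JOIN keeps only enrollments rows whose course_id matches an id in courses. Walk through each enrollment:
  - enrollment 1 (Wendy): course_id=3 -> matches Calculus
  - enrollment 2 (Olivia): course_id=NULL, no match -> dropped
  - enrollment 3 (Quinn): course_id=NULL, no match -> dropped
  - enrollment 4 (Frank): course_id=3 -> matches Calculus
  - enrollment 5 (Rosa): course_id=2 -> matches Chemistry
  - enrollment 6 (Iris): course_id=3 -> matches Calculus
So 2 of 6 rows are dropped.

SQL:
SELECT a.student, b.title AS course
FROM enrollments a
INNER JOIN courses b ON a.course_id = b.id

Result:
student | course   
--------+----------
Wendy   | Calculus 
Frank   | Calculus 
Rosa    | Chemistry
Iris    | Calculus 


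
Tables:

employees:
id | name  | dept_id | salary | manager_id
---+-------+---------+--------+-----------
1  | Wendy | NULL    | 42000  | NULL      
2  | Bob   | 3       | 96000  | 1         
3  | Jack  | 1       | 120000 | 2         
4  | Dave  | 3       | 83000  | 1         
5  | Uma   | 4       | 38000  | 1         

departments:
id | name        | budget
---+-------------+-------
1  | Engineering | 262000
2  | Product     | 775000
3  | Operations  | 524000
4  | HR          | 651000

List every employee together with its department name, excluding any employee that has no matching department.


INNER JOIN keeps only employees rows whose dept_id matches an id in departments. Walk through each employee:
  - employee 1 (Wendy): dept_id=NULL, no match -> dropped
  - employee 2 (Bob): dept_id=3 -> matches Operations
  - employee 3 (Jack): dept_id=1 -> matches Engineering
  - employee 4 (Dave): dept_id=3 -> matches Operations
  - employee 5 (Uma): dept_id=4 -> matches HR
So 1 of 5 rows is dropped.

SQL:
SELECT a.name, b.name AS department
FROM employees a
INNER JOIN departments b ON a.dept_id = b.id

Result:
name | department 
-----+------------
Bob  | Operations 
Jack | Engineering
Dave | Operations 
Uma  | HR         


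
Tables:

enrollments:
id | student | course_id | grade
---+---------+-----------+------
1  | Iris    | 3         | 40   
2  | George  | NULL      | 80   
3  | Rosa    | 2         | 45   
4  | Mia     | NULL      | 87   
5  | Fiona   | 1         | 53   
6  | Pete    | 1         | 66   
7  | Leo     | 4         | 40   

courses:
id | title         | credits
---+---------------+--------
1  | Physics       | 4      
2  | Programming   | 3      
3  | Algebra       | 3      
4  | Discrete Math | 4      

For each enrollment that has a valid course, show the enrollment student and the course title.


INNER JOIN keeps only enrollments rows whose course_id matches an id in courses. Walk through each enrollment:
  - enrollment 1 (Iris): course_id=3 -> matches Algebra
  - enrollment 2 (George): course_id=NULL, no match -> dropped
  - enrollment 3 (Rosa): course_id=2 -> matches Programming
  - enrollment 4 (Mia): course_id=NULL, no match -> dropped
  - enrollment 5 (Fiona): course_id=1 -> matches Physics
  - enrollment 6 (Pete): course_id=1 -> matches Physics
  - enrollment 7 (Leo): course_id=4 -> matches Discrete Math
So 2 of 7 rows are dropped.

SQL:
SELECT a.student, b.title AS course
FROM enrollments a
INNER JOIN courses b ON a.course_id = b.id

Result:
student | course       
--------+--------------
Iris    | Algebra      
Rosa    | Programming  
Fiona   | Physics      
Pete    | Physics      
Leo     | Discrete Math


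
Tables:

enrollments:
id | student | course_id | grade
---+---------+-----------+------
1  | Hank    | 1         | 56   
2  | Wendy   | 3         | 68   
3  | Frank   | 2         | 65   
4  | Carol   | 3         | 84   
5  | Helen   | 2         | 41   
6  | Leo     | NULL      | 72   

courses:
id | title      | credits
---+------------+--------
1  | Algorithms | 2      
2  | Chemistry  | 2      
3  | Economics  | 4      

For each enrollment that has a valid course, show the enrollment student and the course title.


INNER JOIN keeps only enrollments rows whose course_id matches an id in courses. Walk through each enrollment:
  - enrollment 1 (Hank): course_id=1 -> matches Algorithms
  - enrollment 2 (Wendy): course_id=3 -> matches Economics
  - enrollment 3 (Frank): course_id=2 -> matches Chemistry
  - enrollment 4 (Carol): course_id=3 -> matches Economics
  - enrollment 5 (Helen): course_id=2 -> matches Chemistry
  - enrollment 6 (Leo): course_id=NULL, no match -> dropped
So 1 of 6 rows is dropped.

SQL:
SELECT a.student, b.title AS course
FROM enrollments a
INNER JOIN courses b ON a.course_id = b.id

Result:
student | course    
--------+-----------
Hank    | Algorithms
Wendy   | Economics 
Frank   | Chemistry 
Carol   | Economics 
Helen   | Chemistry 


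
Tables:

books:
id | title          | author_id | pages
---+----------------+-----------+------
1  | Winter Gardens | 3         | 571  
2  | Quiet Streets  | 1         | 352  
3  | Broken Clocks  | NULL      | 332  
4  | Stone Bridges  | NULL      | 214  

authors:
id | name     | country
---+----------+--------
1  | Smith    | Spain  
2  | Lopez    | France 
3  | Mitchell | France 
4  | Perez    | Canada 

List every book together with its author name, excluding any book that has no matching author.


INNER JOIN keeps only books rows whose author_id matches an id in authors. Walk through each book:
  - book 1 (Winter Gardens): author_id=3 -> matches Mitchell
  - book 2 (Quiet Streets): author_id=1 -> matches Smith
  - book 3 (Broken Clocks): author_id=NULL, no match -> dropped
  - book 4 (Stone Bridges): author_id=NULL, no match -> dropped
So 2 of 4 rows are dropped.

SQL:
SELECT a.title, b.name AS author
FROM books a
INNER JOIN authors b ON a.author_id = b.id

Result:
title          | author  
---------------+---------
Winter Gardens | Mitchell
Quiet Streets  | Smith   


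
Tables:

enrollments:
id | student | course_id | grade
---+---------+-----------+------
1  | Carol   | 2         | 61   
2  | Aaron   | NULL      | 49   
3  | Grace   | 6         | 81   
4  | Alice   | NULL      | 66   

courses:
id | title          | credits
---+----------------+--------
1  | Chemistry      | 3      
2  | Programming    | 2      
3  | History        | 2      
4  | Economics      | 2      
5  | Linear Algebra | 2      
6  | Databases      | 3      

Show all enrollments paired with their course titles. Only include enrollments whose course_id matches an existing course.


INNER JOIN keeps only enrollments rows whose course_id matches an id in courses. Walk through each enrollment:
  - enrollment 1 (Carol): course_id=2 -> matches Programming
  - enrollment 2 (Aaron): course_id=NULL, no match -> dropped
  - enrollment 3 (Grace): course_id=6 -> matches Databases
  - enrollment 4 (Alice): course_id=NULL, no match -> dropped
So 2 of 4 rows are dropped.

SQL:
SELECT a.student, b.title AS course
FROM enrollments a
INNER JOIN courses b ON a.course_id = b.id

Result:
student | course     
--------+------------
Carol   | Programming
Grace   | Databases  
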